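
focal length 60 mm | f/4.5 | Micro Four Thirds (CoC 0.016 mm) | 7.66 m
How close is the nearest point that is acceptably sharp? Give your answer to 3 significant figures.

6.65 m

Hyperfocal distance H = f²/(N·c) + f = 60²/(4.5 × 0.016) + 60 = 3600/0.072 + 60 ≈ 50060.0 mm ≈ 50.06 m.
Near limit Dn = s·(H − f)/(H + s − 2f) = 7660 × (50060.0 − 60) / (50060.0 + 7660 − 2 × 60) = 7660 × 50000.0 / 57600.0 ≈ 6649.3 mm ≈ 6.65 m.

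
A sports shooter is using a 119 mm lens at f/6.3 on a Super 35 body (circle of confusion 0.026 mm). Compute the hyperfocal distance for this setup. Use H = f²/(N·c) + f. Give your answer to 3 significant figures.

Hyperfocal distance H = f²/(N·c) + f = 119²/(6.3 × 0.026) + 119 = 14161/0.1638 + 119 ≈ 86572.0 mm ≈ 86.6 m.

86.6 m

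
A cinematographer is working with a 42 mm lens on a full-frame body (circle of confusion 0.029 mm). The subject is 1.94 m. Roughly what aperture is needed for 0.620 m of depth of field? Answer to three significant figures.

Write h = H − f = f²/(N·c). The thin-lens limits are Dn = s·h/(h + (s−f)) and Df = s·h/(h − (s−f)), so DoF = Df − Dn = 2·s·(s−f)·h / (h² − (s−f)²).
That is a quadratic in h: DoF·h² − 2·s·(s−f)·h − DoF·(s−f)² = 0 ⇒ h = (s−f)·(s + √(s² + DoF²)) / DoF = 1898 × (1940 + √(1940² + 620²)) / 620 = 1898 × (1940 + 2036.66) / 620 ≈ 12174 mm.
Then N = f²/(c·h) = 42² / (0.029 × 12174) = 1764 / 353.04 ≈ 5.

f/5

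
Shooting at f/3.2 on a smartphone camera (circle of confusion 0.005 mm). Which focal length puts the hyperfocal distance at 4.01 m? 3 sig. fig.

8.00 mm

From H = f²/(N·c) + f, with f ≪ H: f ≈ √(H·N·c) = √(4010 × 3.2 × 0.005) = √64.160 ≈ 8.010 mm.
Exact: f² + N·c·f − N·c·H = 0 ⇒ f = (−N·c + √((N·c)² + 4·N·c·H))/2 = (−0.016 + √256.64)/2 ≈ 8.0020 mm ≈ 8.00 mm.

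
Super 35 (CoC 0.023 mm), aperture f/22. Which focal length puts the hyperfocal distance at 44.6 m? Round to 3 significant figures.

150 mm

From H = f²/(N·c) + f, with f ≪ H: f ≈ √(H·N·c) = √(44600 × 22 × 0.023) = √22568 ≈ 150.2 mm.
The +f correction barely moves this — solving exactly, f² + N·c·f − N·c·H = 0 ⇒ f = (−N·c + √((N·c)² + 4·N·c·H))/2 = (−0.506 + √90271)/2 ≈ 149.97 mm, so f ≈ 150 mm.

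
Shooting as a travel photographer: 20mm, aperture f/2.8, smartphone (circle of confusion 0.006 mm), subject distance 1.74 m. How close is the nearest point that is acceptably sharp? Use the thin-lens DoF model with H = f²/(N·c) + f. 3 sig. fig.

Hyperfocal distance H = f²/(N·c) + f = 20²/(2.8 × 0.006) + 20 = 400/0.0168 + 20 ≈ 23829.5 mm ≈ 23.83 m.
Near limit Dn = s·(H − f)/(H + s − 2f) = 1740 × (23829.5 − 20) / (23829.5 + 1740 − 2 × 20) = 1740 × 23809.5 / 25529.5 ≈ 1622.8 mm ≈ 1.62 m.

1.62 m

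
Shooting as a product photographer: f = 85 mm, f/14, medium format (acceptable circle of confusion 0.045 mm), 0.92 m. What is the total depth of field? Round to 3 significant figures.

135 mm

Hyperfocal distance H = f²/(N·c) + f = 85²/(14 × 0.045) + 85 = 7225/0.63 + 85 ≈ 11553.3 mm ≈ 11.55 m.
Near limit Dn = s·(H − f)/(H + s − 2f) = 920 × (11553.3 − 85) / (11553.3 + 920 − 2 × 85) = 920 × 11468.3 / 12303.3 ≈ 857.56 mm.
Far limit Df = s·(H − f)/(H − s) = 920 × (11553.3 − 85) / (11553.3 − 920) = 920 × 11468.3 / 10633.3 ≈ 992.25 mm.
Depth of field = Df − Dn = 992.25 − 857.56 ≈ 134.69 mm.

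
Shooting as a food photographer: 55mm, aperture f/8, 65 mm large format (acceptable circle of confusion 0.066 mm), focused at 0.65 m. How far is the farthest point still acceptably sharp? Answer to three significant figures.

Hyperfocal distance H = f²/(N·c) + f = 55²/(8 × 0.066) + 55 = 3025/0.528 + 55 ≈ 5784.2 mm ≈ 5.784 m.
Far limit Df = s·(H − f)/(H − s) = 650 × (5784.2 − 55) / (5784.2 − 650) = 650 × 5729.2 / 5134.2 ≈ 725.33 mm ≈ 0.725 m.

0.725 m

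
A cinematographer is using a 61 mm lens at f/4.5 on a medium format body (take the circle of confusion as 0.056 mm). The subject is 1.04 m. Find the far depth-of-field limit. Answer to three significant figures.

Hyperfocal distance H = f²/(N·c) + f = 61²/(4.5 × 0.056) + 61 = 3721/0.252 + 61 ≈ 14826.9 mm ≈ 14.83 m.
Far limit Df = s·(H − f)/(H − s) = 1040 × (14826.9 − 61) / (14826.9 − 1040) = 1040 × 14765.9 / 13786.9 ≈ 1113.8 mm ≈ 1.11 m.

1.11 m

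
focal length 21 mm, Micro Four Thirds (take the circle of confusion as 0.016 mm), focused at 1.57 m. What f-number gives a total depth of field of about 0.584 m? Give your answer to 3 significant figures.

Write h = H − f = f²/(N·c). The thin-lens limits are Dn = s·h/(h + (s−f)) and Df = s·h/(h − (s−f)), so DoF = Df − Dn = 2·s·(s−f)·h / (h² − (s−f)²).
That is a quadratic in h: DoF·h² − 2·s·(s−f)·h − DoF·(s−f)² = 0 ⇒ h = (s−f)·(s + √(s² + DoF²)) / DoF = 1549 × (1570 + √(1570² + 584²)) / 584 = 1549 × (1570 + 1675.10) / 584 ≈ 8607.3 mm.
Then N = f²/(c·h) = 21² / (0.016 × 8607.3) = 441 / 137.72 ≈ 3.20.

f/3.20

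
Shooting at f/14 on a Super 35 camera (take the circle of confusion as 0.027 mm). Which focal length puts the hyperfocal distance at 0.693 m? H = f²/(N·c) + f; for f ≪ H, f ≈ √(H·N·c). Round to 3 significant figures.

From H = f²/(N·c) + f, with f ≪ H: f ≈ √(H·N·c) = √(693 × 14 × 0.027) = √261.95 ≈ 16.18 mm.
Exact: f² + N·c·f − N·c·H = 0 ⇒ f = (−N·c + √((N·c)² + 4·N·c·H))/2 = (−0.378 + √1048.0)/2 ≈ 15.997 mm ≈ 16.0 mm.

16.0 mm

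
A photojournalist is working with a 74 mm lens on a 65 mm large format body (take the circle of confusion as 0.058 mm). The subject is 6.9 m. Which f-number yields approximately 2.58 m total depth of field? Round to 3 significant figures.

Write h = H − f = f²/(N·c). The thin-lens limits are Dn = s·h/(h + (s−f)) and Df = s·h/(h − (s−f)), so DoF = Df − Dn = 2·s·(s−f)·h / (h² − (s−f)²).
That is a quadratic in h: DoF·h² − 2·s·(s−f)·h − DoF·(s−f)² = 0 ⇒ h = (s−f)·(s + √(s² + DoF²)) / DoF = 6826 × (6900 + √(6900² + 2580²)) / 2580 = 6826 × (6900 + 7366.57) / 2580 ≈ 37746 mm.
Then N = f²/(c·h) = 74² / (0.058 × 37746) = 5476 / 2189.2 ≈ 2.50.

f/2.50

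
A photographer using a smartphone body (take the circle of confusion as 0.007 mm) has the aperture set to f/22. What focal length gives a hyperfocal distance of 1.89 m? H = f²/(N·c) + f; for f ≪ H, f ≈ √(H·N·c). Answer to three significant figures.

17.0 mm

From H = f²/(N·c) + f, with f ≪ H: f ≈ √(H·N·c) = √(1890 × 22 × 0.007) = √291.06 ≈ 17.06 mm.
Exact: f² + N·c·f − N·c·H = 0 ⇒ f = (−N·c + √((N·c)² + 4·N·c·H))/2 = (−0.154 + √1164.3)/2 ≈ 16.984 mm ≈ 17.0 mm.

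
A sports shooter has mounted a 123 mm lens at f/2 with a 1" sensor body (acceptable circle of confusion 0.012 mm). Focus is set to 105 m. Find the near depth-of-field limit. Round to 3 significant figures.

90.0 m

Hyperfocal distance H = f²/(N·c) + f = 123²/(2 × 0.012) + 123 = 15129/0.024 + 123 ≈ 630498.0 mm ≈ 630.5 m.
Near limit Dn = s·(H − f)/(H + s − 2f) = 105000 × (630498.0 − 123) / (630498.0 + 105000 − 2 × 123) = 105000 × 630375.0 / 735252.0 ≈ 90023 mm ≈ 90.0 m.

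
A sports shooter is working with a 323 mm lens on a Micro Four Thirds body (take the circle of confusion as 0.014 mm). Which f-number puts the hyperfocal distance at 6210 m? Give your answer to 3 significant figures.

f/1.20

Rearrange H = f²/(N·c) + f for N: N = f² / ((H − f)·c).
N = 323² / ((6210000 − 323) × 0.014) = 104329 / 86935 ≈ 1.20.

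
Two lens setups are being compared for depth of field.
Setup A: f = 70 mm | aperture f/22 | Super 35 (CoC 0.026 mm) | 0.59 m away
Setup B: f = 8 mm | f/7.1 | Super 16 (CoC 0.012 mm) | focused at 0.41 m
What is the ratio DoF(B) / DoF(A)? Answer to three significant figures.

Setup A: H = 70²/(22×0.026) + 70 ≈ 8636.4 mm; DoF = Df − Dn = 628.129 − 556.235 ≈ 71.894 mm.
Setup B: H = 8²/(7.1×0.012) + 8 ≈ 759.2 mm; DoF = Df − Dn = 882.03 − 267.07 ≈ 614.96 mm.
Ratio = 614.96 / 71.894 ≈ 8.55.

8.55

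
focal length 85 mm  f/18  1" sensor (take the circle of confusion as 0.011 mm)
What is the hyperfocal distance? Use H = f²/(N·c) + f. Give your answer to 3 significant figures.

36.6 m

Hyperfocal distance H = f²/(N·c) + f = 85²/(18 × 0.011) + 85 = 7225/0.198 + 85 ≈ 36574.9 mm ≈ 36.6 m.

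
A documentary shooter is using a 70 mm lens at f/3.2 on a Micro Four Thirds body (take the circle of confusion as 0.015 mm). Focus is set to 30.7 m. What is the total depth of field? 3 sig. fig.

Hyperfocal distance H = f²/(N·c) + f = 70²/(3.2 × 0.015) + 70 = 4900/0.048 + 70 ≈ 102153.3 mm ≈ 102.2 m.
Near limit Dn = s·(H − f)/(H + s − 2f) = 30700 × (102153.3 − 70) / (102153.3 + 30700 − 2 × 70) = 30700 × 102083.3 / 132713.3 ≈ 23614 mm.
Far limit Df = s·(H − f)/(H − s) = 30700 × (102153.3 − 70) / (102153.3 − 30700) = 30700 × 102083.3 / 71453.3 ≈ 43860 mm.
Depth of field = Df − Dn = 43860 − 23614 ≈ 20246 mm ≈ 20.2 m.

20.2 m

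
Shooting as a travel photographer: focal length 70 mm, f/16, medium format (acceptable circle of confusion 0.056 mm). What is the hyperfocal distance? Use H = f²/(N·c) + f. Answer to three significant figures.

5.54 m

Hyperfocal distance H = f²/(N·c) + f = 70²/(16 × 0.056) + 70 = 4900/0.896 + 70 ≈ 5538.8 mm ≈ 5.54 m.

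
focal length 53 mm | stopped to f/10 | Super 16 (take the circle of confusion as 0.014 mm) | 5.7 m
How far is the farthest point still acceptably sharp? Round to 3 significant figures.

Hyperfocal distance H = f²/(N·c) + f = 53²/(10 × 0.014) + 53 = 2809/0.14 + 53 ≈ 20117.3 mm ≈ 20.12 m.
Far limit Df = s·(H − f)/(H − s) = 5700 × (20117.3 − 53) / (20117.3 − 5700) = 5700 × 20064.3 / 14417.3 ≈ 7932.6 mm ≈ 7.93 m.

7.93 m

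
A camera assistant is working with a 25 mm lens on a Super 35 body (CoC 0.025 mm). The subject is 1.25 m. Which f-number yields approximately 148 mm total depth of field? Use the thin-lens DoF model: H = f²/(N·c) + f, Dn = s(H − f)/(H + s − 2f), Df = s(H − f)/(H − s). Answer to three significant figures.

f/1.20

Write h = H − f = f²/(N·c). The thin-lens limits are Dn = s·h/(h + (s−f)) and Df = s·h/(h − (s−f)), so DoF = Df − Dn = 2·s·(s−f)·h / (h² − (s−f)²).
That is a quadratic in h: DoF·h² − 2·s·(s−f)·h − DoF·(s−f)² = 0 ⇒ h = (s−f)·(s + √(s² + DoF²)) / DoF = 1225 × (1250 + √(1250² + 148²)) / 148 = 1225 × (1250 + 1258.73) / 148 ≈ 20765 mm.
Then N = f²/(c·h) = 25² / (0.025 × 20765) = 625 / 519.12 ≈ 1.20.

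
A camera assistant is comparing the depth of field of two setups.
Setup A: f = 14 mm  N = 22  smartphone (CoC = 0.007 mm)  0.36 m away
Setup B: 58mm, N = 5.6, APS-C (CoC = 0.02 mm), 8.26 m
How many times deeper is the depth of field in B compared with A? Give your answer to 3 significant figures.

Setup A: H = 14²/(22×0.007) + 14 ≈ 1286.7 mm; DoF = Df − Dn = 494.41 − 283.05 ≈ 211.36 mm.
Setup B: H = 58²/(5.6×0.02) + 58 ≈ 30093.7 mm; DoF = Df − Dn = 11362.9 − 6488.2 ≈ 4874.7 mm.
Ratio = 4874.7 / 211.36 ≈ 23.1.

23.1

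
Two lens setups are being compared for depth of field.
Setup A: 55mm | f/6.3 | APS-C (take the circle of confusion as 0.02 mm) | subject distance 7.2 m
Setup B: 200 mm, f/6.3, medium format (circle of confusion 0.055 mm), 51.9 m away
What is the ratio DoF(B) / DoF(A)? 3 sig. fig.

Setup A: H = 55²/(6.3×0.02) + 55 ≈ 24062.9 mm; DoF = Df − Dn = 10250.7 − 5548.7 ≈ 4702.0 mm.
Setup B: H = 200²/(6.3×0.055) + 200 ≈ 115640.1 mm; DoF = Df − Dn = 93996 − 35846 ≈ 58150 mm.
Ratio = 58150 / 4702.0 ≈ 12.4.

12.4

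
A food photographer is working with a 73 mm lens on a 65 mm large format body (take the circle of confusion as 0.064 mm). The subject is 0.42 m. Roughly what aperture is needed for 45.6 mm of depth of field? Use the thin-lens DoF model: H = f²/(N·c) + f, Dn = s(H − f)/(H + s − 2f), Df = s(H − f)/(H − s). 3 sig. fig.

f/13

Write h = H − f = f²/(N·c). The thin-lens limits are Dn = s·h/(h + (s−f)) and Df = s·h/(h − (s−f)), so DoF = Df − Dn = 2·s·(s−f)·h / (h² − (s−f)²).
That is a quadratic in h: DoF·h² − 2·s·(s−f)·h − DoF·(s−f)² = 0 ⇒ h = (s−f)·(s + √(s² + DoF²)) / DoF = 347 × (420 + √(420² + 45.6²)) / 45.6 = 347 × (420 + 422.468) / 45.6 ≈ 6410.9 mm.
Then N = f²/(c·h) = 73² / (0.064 × 6410.9) = 5329 / 410.30 ≈ 13.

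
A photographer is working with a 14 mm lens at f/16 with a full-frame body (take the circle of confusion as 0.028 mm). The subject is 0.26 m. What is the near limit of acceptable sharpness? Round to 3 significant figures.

Hyperfocal distance H = f²/(N·c) + f = 14²/(16 × 0.028) + 14 = 196/0.448 + 14 ≈ 451.5 mm ≈ 0.452 m.
Near limit Dn = s·(H − f)/(H + s − 2f) = 260 × (451.5 − 14) / (451.5 + 260 − 2 × 14) = 260 × 437.5 / 683.5 ≈ 166.42 mm.

166 mm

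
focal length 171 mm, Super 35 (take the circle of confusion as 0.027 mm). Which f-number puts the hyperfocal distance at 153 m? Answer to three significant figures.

Rearrange H = f²/(N·c) + f for N: N = f² / ((H − f)·c).
N = 171² / ((153000 − 171) × 0.027) = 29241 / 4126 ≈ 7.09.

f/7.09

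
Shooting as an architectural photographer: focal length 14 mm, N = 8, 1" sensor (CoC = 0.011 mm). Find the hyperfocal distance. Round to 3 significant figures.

2.24 m

Hyperfocal distance H = f²/(N·c) + f = 14²/(8 × 0.011) + 14 = 196/0.088 + 14 ≈ 2241.3 mm ≈ 2.24 m.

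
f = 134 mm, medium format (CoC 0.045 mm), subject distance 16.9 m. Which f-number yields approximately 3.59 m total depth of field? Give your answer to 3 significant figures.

f/2.50

Write h = H − f = f²/(N·c). The thin-lens limits are Dn = s·h/(h + (s−f)) and Df = s·h/(h − (s−f)), so DoF = Df − Dn = 2·s·(s−f)·h / (h² − (s−f)²).
That is a quadratic in h: DoF·h² − 2·s·(s−f)·h − DoF·(s−f)² = 0 ⇒ h = (s−f)·(s + √(s² + DoF²)) / DoF = 16766 × (16900 + √(16900² + 3590²)) / 3590 = 16766 × (16900 + 17277.1) / 3590 ≈ 159614 mm.
Then N = f²/(c·h) = 134² / (0.045 × 159614) = 17956 / 7182.6 ≈ 2.50.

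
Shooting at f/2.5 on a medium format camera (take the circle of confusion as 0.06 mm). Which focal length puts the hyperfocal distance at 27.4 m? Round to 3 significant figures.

64.0 mm

From H = f²/(N·c) + f, with f ≪ H: f ≈ √(H·N·c) = √(27400 × 2.5 × 0.06) = √4110.0 ≈ 64.11 mm.
Exact: f² + N·c·f − N·c·H = 0 ⇒ f = (−N·c + √((N·c)² + 4·N·c·H))/2 = (−0.15 + √16440)/2 ≈ 64.034 mm ≈ 64.0 mm.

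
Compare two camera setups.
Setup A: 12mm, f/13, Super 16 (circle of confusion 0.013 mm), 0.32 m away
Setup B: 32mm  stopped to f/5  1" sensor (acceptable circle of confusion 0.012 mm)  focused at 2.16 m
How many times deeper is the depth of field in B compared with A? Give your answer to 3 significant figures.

Setup A: H = 12²/(13×0.013) + 12 ≈ 864.1 mm; DoF = Df − Dn = 501.15 − 235.04 ≈ 266.11 mm.
Setup B: H = 32²/(5×0.012) + 32 ≈ 17098.7 mm; DoF = Df − Dn = 2467.69 − 1920.53 ≈ 547.16 mm.
Ratio = 547.16 / 266.11 ≈ 2.06.

2.06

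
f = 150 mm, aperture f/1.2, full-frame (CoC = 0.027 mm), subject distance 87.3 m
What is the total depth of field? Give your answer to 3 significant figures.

22.3 m

Hyperfocal distance H = f²/(N·c) + f = 150²/(1.2 × 0.027) + 150 = 22500/0.0324 + 150 ≈ 694594.4 mm ≈ 694.6 m.
Near limit Dn = s·(H − f)/(H + s − 2f) = 87300 × (694594.4 − 150) / (694594.4 + 87300 − 2 × 150) = 87300 × 694444.4 / 781594.4 ≈ 77566 mm.
Far limit Df = s·(H − f)/(H − s) = 87300 × (694594.4 − 150) / (694594.4 − 87300) = 87300 × 694444.4 / 607294.4 ≈ 99828 mm.
Depth of field = Df − Dn = 99828 − 77566 ≈ 22262 mm ≈ 22.3 m.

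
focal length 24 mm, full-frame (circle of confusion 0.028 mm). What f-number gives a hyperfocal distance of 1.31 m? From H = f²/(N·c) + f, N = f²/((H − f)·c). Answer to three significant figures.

Rearrange H = f²/(N·c) + f for N: N = f² / ((H − f)·c).
N = 24² / ((1310 − 24) × 0.028) = 576 / 36.01 ≈ 16.

f/16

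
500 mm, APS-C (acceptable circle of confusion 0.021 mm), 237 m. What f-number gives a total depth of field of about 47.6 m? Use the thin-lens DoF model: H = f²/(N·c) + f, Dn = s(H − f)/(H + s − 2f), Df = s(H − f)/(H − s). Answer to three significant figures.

f/5

Write h = H − f = f²/(N·c). The thin-lens limits are Dn = s·h/(h + (s−f)) and Df = s·h/(h − (s−f)), so DoF = Df − Dn = 2·s·(s−f)·h / (h² − (s−f)²).
That is a quadratic in h: DoF·h² − 2·s·(s−f)·h − DoF·(s−f)² = 0 ⇒ h = (s−f)·(s + √(s² + DoF²)) / DoF = 236500 × (237000 + √(237000² + 47600²)) / 47600 = 236500 × (237000 + 241733) / 47600 ≈ 2378578 mm.
Then N = f²/(c·h) = 500² / (0.021 × 2378578) = 250000 / 49950 ≈ 5.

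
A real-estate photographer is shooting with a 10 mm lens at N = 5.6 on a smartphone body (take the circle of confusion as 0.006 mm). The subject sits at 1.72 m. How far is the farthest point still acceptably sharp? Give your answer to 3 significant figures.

Hyperfocal distance H = f²/(N·c) + f = 10²/(5.6 × 0.006) + 10 = 100/0.0336 + 10 ≈ 2986.2 mm ≈ 2.986 m.
Far limit Df = s·(H − f)/(H − s) = 1720 × (2986.2 − 10) / (2986.2 − 1720) = 1720 × 2976.2 / 1266.2 ≈ 4042.9 mm ≈ 4.04 m.

4.04 m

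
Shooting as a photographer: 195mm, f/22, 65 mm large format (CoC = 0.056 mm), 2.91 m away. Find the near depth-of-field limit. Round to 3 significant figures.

Hyperfocal distance H = f²/(N·c) + f = 195²/(22 × 0.056) + 195 = 38025/1.232 + 195 ≈ 31059.4 mm ≈ 31.06 m.
Near limit Dn = s·(H − f)/(H + s − 2f) = 2910 × (31059.4 − 195) / (31059.4 + 2910 − 2 × 195) = 2910 × 30864.4 / 33579.4 ≈ 2674.7 mm ≈ 2.67 m.

2.67 m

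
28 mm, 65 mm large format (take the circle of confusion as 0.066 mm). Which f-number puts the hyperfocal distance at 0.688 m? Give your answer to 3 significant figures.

f/18

Rearrange H = f²/(N·c) + f for N: N = f² / ((H − f)·c).
N = 28² / ((688 − 28) × 0.066) = 784 / 43.56 ≈ 18.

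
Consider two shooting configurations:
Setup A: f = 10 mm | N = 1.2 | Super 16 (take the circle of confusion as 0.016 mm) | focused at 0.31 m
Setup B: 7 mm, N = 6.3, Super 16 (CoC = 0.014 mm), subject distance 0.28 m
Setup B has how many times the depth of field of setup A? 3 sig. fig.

10.1

Setup A: H = 10²/(1.2×0.016) + 10 ≈ 5218.3 mm; DoF = Df − Dn = 328.947 − 293.116 ≈ 35.831 mm.
Setup B: H = 7²/(6.3×0.014) + 7 ≈ 562.6 mm; DoF = Df − Dn = 550.53 − 187.74 ≈ 362.79 mm.
Ratio = 362.79 / 35.831 ≈ 10.1.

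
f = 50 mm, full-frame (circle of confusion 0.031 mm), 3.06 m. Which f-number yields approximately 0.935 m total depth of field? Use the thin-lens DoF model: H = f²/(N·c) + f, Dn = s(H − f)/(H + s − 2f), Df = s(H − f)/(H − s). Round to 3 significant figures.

f/4

Write h = H − f = f²/(N·c). The thin-lens limits are Dn = s·h/(h + (s−f)) and Df = s·h/(h − (s−f)), so DoF = Df − Dn = 2·s·(s−f)·h / (h² − (s−f)²).
That is a quadratic in h: DoF·h² − 2·s·(s−f)·h − DoF·(s−f)² = 0 ⇒ h = (s−f)·(s + √(s² + DoF²)) / DoF = 3010 × (3060 + √(3060² + 935²)) / 935 = 3010 × (3060 + 3199.66) / 935 ≈ 20151 mm.
Then N = f²/(c·h) = 50² / (0.031 × 20151) = 2500 / 624.69 ≈ 4.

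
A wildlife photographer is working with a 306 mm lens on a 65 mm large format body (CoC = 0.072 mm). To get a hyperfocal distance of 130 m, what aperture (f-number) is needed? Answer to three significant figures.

f/10

Rearrange H = f²/(N·c) + f for N: N = f² / ((H − f)·c).
N = 306² / ((130000 − 306) × 0.072) = 93636 / 9338 ≈ 10.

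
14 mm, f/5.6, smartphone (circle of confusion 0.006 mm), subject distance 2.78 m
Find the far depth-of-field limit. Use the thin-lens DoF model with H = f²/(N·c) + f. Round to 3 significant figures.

5.29 m

Hyperfocal distance H = f²/(N·c) + f = 14²/(5.6 × 0.006) + 14 = 196/0.0336 + 14 ≈ 5847.3 mm ≈ 5.847 m.
Far limit Df = s·(H − f)/(H − s) = 2780 × (5847.3 − 14) / (5847.3 − 2780) = 2780 × 5833.3 / 3067.3 ≈ 5286.9 mm ≈ 5.29 m.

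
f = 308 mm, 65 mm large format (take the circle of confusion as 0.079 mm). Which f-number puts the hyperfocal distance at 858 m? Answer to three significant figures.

f/1.40

Rearrange H = f²/(N·c) + f for N: N = f² / ((H − f)·c).
N = 308² / ((858000 − 308) × 0.079) = 94864 / 67758 ≈ 1.40.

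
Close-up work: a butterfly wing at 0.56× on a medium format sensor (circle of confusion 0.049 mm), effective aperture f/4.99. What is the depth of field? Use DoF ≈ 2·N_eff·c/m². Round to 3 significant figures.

At magnification m, DoF ≈ 2·N_eff·c/m² = 2 × 4.99 × 0.049 / 0.56² = 0.489 / 0.3136 ≈ 1.56 mm.

1.56 mm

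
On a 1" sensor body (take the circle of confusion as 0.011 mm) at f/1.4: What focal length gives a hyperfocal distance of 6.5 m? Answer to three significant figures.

10.0 mm

From H = f²/(N·c) + f, with f ≪ H: f ≈ √(H·N·c) = √(6500 × 1.4 × 0.011) = √100.10 ≈ 10.00 mm.
The +f correction barely moves this — solving exactly, f² + N·c·f − N·c·H = 0 ⇒ f = (−N·c + √((N·c)² + 4·N·c·H))/2 = (−0.0154 + √400.40)/2 ≈ 9.9973 mm, so f ≈ 10.0 mm.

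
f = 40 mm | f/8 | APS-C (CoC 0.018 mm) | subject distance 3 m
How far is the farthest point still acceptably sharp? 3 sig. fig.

Hyperfocal distance H = f²/(N·c) + f = 40²/(8 × 0.018) + 40 = 1600/0.144 + 40 ≈ 11151.1 mm ≈ 11.15 m.
Far limit Df = s·(H − f)/(H − s) = 3000 × (11151.1 − 40) / (11151.1 − 3000) = 3000 × 11111.1 / 8151.1 ≈ 4089.4 mm ≈ 4.09 m.

4.09 m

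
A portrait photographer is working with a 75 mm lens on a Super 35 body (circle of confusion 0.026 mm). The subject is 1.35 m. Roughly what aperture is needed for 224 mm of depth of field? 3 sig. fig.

f/14

Write h = H − f = f²/(N·c). The thin-lens limits are Dn = s·h/(h + (s−f)) and Df = s·h/(h − (s−f)), so DoF = Df − Dn = 2·s·(s−f)·h / (h² − (s−f)²).
That is a quadratic in h: DoF·h² − 2·s·(s−f)·h − DoF·(s−f)² = 0 ⇒ h = (s−f)·(s + √(s² + DoF²)) / DoF = 1275 × (1350 + √(1350² + 224²)) / 224 = 1275 × (1350 + 1368.46) / 224 ≈ 15473 mm.
Then N = f²/(c·h) = 75² / (0.026 × 15473) = 5625 / 402.31 ≈ 14.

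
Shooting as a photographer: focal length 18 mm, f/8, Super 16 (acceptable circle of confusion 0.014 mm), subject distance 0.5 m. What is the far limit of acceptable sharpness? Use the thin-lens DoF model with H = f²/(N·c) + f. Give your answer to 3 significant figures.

0.600 m

Hyperfocal distance H = f²/(N·c) + f = 18²/(8 × 0.014) + 18 = 324/0.112 + 18 ≈ 2910.9 mm ≈ 2.911 m.
Far limit Df = s·(H − f)/(H − s) = 500 × (2910.9 − 18) / (2910.9 − 500) = 500 × 2892.9 / 2410.9 ≈ 599.96 mm ≈ 0.600 m.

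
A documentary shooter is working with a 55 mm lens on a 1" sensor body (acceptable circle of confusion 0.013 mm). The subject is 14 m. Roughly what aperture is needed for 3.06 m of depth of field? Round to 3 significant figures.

f/1.80

Write h = H − f = f²/(N·c). The thin-lens limits are Dn = s·h/(h + (s−f)) and Df = s·h/(h − (s−f)), so DoF = Df − Dn = 2·s·(s−f)·h / (h² − (s−f)²).
That is a quadratic in h: DoF·h² − 2·s·(s−f)·h − DoF·(s−f)² = 0 ⇒ h = (s−f)·(s + √(s² + DoF²)) / DoF = 13945 × (14000 + √(14000² + 3060²)) / 3060 = 13945 × (14000 + 14330.5) / 3060 ≈ 129108 mm.
Then N = f²/(c·h) = 55² / (0.013 × 129108) = 3025 / 1678.4 ≈ 1.80.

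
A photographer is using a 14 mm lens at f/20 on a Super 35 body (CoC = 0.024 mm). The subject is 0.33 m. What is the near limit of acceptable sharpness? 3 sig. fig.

Hyperfocal distance H = f²/(N·c) + f = 14²/(20 × 0.024) + 14 = 196/0.48 + 14 ≈ 422.3 mm ≈ 0.422 m.
Near limit Dn = s·(H − f)/(H + s − 2f) = 330 × (422.3 − 14) / (422.3 + 330 − 2 × 14) = 330 × 408.3 / 724.3 ≈ 186.03 mm.

186 mm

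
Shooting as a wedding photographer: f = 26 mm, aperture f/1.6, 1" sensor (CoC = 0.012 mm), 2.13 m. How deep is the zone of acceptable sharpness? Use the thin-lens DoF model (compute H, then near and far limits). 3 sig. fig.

255 mm

Hyperfocal distance H = f²/(N·c) + f = 26²/(1.6 × 0.012) + 26 = 676/0.0192 + 26 ≈ 35234.3 mm ≈ 35.23 m.
Near limit Dn = s·(H − f)/(H + s − 2f) = 2130 × (35234.3 − 26) / (35234.3 + 2130 − 2 × 26) = 2130 × 35208.3 / 37312.3 ≈ 2009.89 mm.
Far limit Df = s·(H − f)/(H − s) = 2130 × (35234.3 − 26) / (35234.3 − 2130) = 2130 × 35208.3 / 33104.3 ≈ 2265.38 mm.
Depth of field = Df − Dn = 2265.38 − 2009.89 ≈ 255.49 mm.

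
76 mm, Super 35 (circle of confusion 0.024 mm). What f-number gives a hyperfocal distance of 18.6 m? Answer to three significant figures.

Rearrange H = f²/(N·c) + f for N: N = f² / ((H − f)·c).
N = 76² / ((18600 − 76) × 0.024) = 5776 / 444.6 ≈ 13.

f/13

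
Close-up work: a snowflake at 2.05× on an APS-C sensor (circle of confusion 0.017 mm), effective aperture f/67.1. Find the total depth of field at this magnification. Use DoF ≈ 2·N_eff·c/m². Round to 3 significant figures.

0.543 mm

At magnification m, DoF ≈ 2·N_eff·c/m² = 2 × 67.1 × 0.017 / 2.05² = 2.281 / 4.202 ≈ 0.543 mm.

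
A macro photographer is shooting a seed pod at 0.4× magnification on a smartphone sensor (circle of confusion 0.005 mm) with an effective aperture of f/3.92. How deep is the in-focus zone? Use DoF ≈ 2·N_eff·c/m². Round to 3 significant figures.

At magnification m, DoF ≈ 2·N_eff·c/m² = 2 × 3.92 × 0.005 / 0.4² = 0.0392 / 0.16 ≈ 0.245 mm.

0.245 mm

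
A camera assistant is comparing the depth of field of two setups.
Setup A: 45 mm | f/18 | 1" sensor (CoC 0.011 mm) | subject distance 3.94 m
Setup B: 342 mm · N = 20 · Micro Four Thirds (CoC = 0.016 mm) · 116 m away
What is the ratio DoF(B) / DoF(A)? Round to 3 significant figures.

23.2

Setup A: H = 45²/(18×0.011) + 45 ≈ 10272.3 mm; DoF = Df − Dn = 6363.5 − 2853.3 ≈ 3510.2 mm.
Setup B: H = 342²/(20×0.016) + 342 ≈ 365854.5 mm; DoF = Df − Dn = 169697 − 88117 ≈ 81580 mm.
Ratio = 81580 / 3510.2 ≈ 23.2.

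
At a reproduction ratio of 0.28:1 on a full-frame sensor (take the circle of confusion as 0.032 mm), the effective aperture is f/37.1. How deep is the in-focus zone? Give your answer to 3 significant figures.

At magnification m, DoF ≈ 2·N_eff·c/m² = 2 × 37.1 × 0.032 / 0.28² = 2.374 / 0.0784 ≈ 30.3 mm.

30.3 mm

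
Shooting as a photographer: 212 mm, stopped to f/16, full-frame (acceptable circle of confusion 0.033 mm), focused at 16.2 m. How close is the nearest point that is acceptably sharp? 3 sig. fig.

13.6 m

Hyperfocal distance H = f²/(N·c) + f = 212²/(16 × 0.033) + 212 = 44944/0.528 + 212 ≈ 85333.2 mm ≈ 85.33 m.
Near limit Dn = s·(H − f)/(H + s − 2f) = 16200 × (85333.2 − 212) / (85333.2 + 16200 − 2 × 212) = 16200 × 85121.2 / 101109.2 ≈ 13638 mm ≈ 13.6 m.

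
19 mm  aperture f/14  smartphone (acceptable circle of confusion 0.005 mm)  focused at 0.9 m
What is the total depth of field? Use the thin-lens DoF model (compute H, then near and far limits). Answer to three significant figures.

Hyperfocal distance H = f²/(N·c) + f = 19²/(14 × 0.005) + 19 = 361/0.07 + 19 ≈ 5176.1 mm ≈ 5.176 m.
Near limit Dn = s·(H − f)/(H + s − 2f) = 900 × (5176.1 − 19) / (5176.1 + 900 − 2 × 19) = 900 × 5157.1 / 6038.1 ≈ 768.68 mm.
Far limit Df = s·(H − f)/(H − s) = 900 × (5176.1 − 19) / (5176.1 − 900) = 900 × 5157.1 / 4276.1 ≈ 1085.42 mm.
Depth of field = Df − Dn = 1085.42 − 768.68 ≈ 316.74 mm.

317 mm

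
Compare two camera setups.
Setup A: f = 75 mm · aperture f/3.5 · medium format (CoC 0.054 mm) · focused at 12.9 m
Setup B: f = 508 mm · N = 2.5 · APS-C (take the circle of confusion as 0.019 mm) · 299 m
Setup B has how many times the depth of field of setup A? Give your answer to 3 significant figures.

2.41

Setup A: H = 75²/(3.5×0.054) + 75 ≈ 29836.9 mm; DoF = Df − Dn = 22668 − 9015 ≈ 13653 mm.
Setup B: H = 508²/(2.5×0.019) + 508 ≈ 5433434.3 mm; DoF = Df − Dn = 316382 − 283428 ≈ 32954 mm.
Ratio = 32954 / 13653 ≈ 2.41.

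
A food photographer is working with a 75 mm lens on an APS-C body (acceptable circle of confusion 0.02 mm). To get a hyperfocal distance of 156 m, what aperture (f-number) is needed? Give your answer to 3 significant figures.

f/1.80

Rearrange H = f²/(N·c) + f for N: N = f² / ((H − f)·c).
N = 75² / ((156000 − 75) × 0.02) = 5625 / 3118 ≈ 1.80.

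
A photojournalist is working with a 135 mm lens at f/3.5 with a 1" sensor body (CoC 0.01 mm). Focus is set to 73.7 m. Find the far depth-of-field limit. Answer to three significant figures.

85.8 m

Hyperfocal distance H = f²/(N·c) + f = 135²/(3.5 × 0.01) + 135 = 18225/0.035 + 135 ≈ 520849.3 mm ≈ 520.8 m.
Far limit Df = s·(H − f)/(H − s) = 73700 × (520849.3 − 135) / (520849.3 − 73700) = 73700 × 520714.3 / 447149.3 ≈ 85825 mm ≈ 85.8 m.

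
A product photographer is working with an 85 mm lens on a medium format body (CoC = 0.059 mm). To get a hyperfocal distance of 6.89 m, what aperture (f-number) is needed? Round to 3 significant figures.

Rearrange H = f²/(N·c) + f for N: N = f² / ((H − f)·c).
N = 85² / ((6890 − 85) × 0.059) = 7225 / 401.5 ≈ 18.

f/18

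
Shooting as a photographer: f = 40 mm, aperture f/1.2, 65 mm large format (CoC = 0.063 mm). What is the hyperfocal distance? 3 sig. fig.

Hyperfocal distance H = f²/(N·c) + f = 40²/(1.2 × 0.063) + 40 = 1600/0.0756 + 40 ≈ 21204.0 mm ≈ 21.2 m.

21.2 m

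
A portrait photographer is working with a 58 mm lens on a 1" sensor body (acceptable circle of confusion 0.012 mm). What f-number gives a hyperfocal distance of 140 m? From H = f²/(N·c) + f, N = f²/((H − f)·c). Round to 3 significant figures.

f/2.00

Rearrange H = f²/(N·c) + f for N: N = f² / ((H − f)·c).
N = 58² / ((140000 − 58) × 0.012) = 3364 / 1679 ≈ 2.00.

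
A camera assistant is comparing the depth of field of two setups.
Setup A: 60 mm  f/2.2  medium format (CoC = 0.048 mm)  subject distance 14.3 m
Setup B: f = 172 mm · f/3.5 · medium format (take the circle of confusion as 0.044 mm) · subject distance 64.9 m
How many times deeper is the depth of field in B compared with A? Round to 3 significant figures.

Setup A: H = 60²/(2.2×0.048) + 60 ≈ 34150.9 mm; DoF = Df − Dn = 24558 − 10087 ≈ 14471 mm.
Setup B: H = 172²/(3.5×0.044) + 172 ≈ 192275.9 mm; DoF = Df − Dn = 97880 − 48544 ≈ 49336 mm.
Ratio = 49336 / 14471 ≈ 3.41.

3.41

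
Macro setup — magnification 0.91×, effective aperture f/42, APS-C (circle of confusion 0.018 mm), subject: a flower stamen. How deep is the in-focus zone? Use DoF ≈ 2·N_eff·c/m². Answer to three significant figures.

1.83 mm

At magnification m, DoF ≈ 2·N_eff·c/m² = 2 × 42 × 0.018 / 0.91² = 1.512 / 0.8281 ≈ 1.83 mm.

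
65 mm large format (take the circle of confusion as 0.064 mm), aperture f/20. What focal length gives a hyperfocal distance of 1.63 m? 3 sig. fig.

45.0 mm

From H = f²/(N·c) + f, with f ≪ H: f ≈ √(H·N·c) = √(1630 × 20 × 0.064) = √2086.4 ≈ 45.68 mm.
Exact: f² + N·c·f − N·c·H = 0 ⇒ f = (−N·c + √((N·c)² + 4·N·c·H))/2 = (−1.28 + √8347.2)/2 ≈ 45.042 mm ≈ 45.0 mm.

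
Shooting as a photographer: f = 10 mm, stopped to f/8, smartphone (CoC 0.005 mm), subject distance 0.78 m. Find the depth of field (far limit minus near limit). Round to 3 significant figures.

Hyperfocal distance H = f²/(N·c) + f = 10²/(8 × 0.005) + 10 = 100/0.04 + 10 ≈ 2510.0 mm ≈ 2.510 m.
Near limit Dn = s·(H − f)/(H + s − 2f) = 780 × (2510.0 − 10) / (2510.0 + 780 − 2 × 10) = 780 × 2500.0 / 3270.0 ≈ 596.33 mm.
Far limit Df = s·(H − f)/(H − s) = 780 × (2510.0 − 10) / (2510.0 − 780) = 780 × 2500.0 / 1730.0 ≈ 1127.17 mm.
Depth of field = Df − Dn = 1127.17 − 596.33 ≈ 530.84 mm ≈ 0.531 m.

0.531 m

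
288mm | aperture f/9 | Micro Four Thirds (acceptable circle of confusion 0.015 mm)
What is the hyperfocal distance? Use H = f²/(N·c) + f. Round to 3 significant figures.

Hyperfocal distance H = f²/(N·c) + f = 288²/(9 × 0.015) + 288 = 82944/0.135 + 288 ≈ 614688.0 mm ≈ 615 m.

615 m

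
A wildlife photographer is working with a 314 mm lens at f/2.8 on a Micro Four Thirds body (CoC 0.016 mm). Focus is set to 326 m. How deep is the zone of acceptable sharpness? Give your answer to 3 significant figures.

Hyperfocal distance H = f²/(N·c) + f = 314²/(2.8 × 0.016) + 314 = 98596/0.0448 + 314 ≈ 2201117.6 mm ≈ 2201 m.
Near limit Dn = s·(H − f)/(H + s − 2f) = 326000 × (2201117.6 − 314) / (2201117.6 + 326000 − 2 × 314) = 326000 × 2200803.6 / 2526489.6 ≈ 283976 mm.
Far limit Df = s·(H − f)/(H − s) = 326000 × (2201117.6 − 314) / (2201117.6 − 326000) = 326000 × 2200803.6 / 1875117.6 ≈ 382622 mm.
Depth of field = Df − Dn = 382622 − 283976 ≈ 98646 mm ≈ 98.6 m.

98.6 m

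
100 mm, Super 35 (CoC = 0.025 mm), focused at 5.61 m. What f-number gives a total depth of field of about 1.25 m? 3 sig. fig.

Write h = H − f = f²/(N·c). The thin-lens limits are Dn = s·h/(h + (s−f)) and Df = s·h/(h − (s−f)), so DoF = Df − Dn = 2·s·(s−f)·h / (h² − (s−f)²).
That is a quadratic in h: DoF·h² − 2·s·(s−f)·h − DoF·(s−f)² = 0 ⇒ h = (s−f)·(s + √(s² + DoF²)) / DoF = 5510 × (5610 + √(5610² + 1250²)) / 1250 = 5510 × (5610 + 5747.57) / 1250 ≈ 50064 mm.
Then N = f²/(c·h) = 100² / (0.025 × 50064) = 10000 / 1251.6 ≈ 7.99.

f/7.99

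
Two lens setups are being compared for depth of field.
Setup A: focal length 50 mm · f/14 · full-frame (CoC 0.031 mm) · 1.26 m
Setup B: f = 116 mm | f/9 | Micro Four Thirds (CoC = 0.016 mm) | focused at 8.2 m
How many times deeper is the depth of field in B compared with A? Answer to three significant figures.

2.58

Setup A: H = 50²/(14×0.031) + 50 ≈ 5810.4 mm; DoF = Df − Dn = 1595.05 − 1041.27 ≈ 553.78 mm.
Setup B: H = 116²/(9×0.016) + 116 ≈ 93560.4 mm; DoF = Df − Dn = 8976.6 − 7547.1 ≈ 1429.5 mm.
Ratio = 1429.5 / 553.78 ≈ 2.58.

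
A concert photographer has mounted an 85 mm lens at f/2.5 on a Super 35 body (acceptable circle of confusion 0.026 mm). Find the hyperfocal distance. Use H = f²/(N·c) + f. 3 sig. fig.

111 m

Hyperfocal distance H = f²/(N·c) + f = 85²/(2.5 × 0.026) + 85 = 7225/0.065 + 85 ≈ 111238.8 mm ≈ 111 m.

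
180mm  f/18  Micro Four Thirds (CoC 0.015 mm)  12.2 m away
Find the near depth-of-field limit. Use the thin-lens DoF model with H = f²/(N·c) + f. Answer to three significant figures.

Hyperfocal distance H = f²/(N·c) + f = 180²/(18 × 0.015) + 180 = 32400/0.27 + 180 ≈ 120180.0 mm ≈ 120.2 m.
Near limit Dn = s·(H − f)/(H + s − 2f) = 12200 × (120180.0 − 180) / (120180.0 + 12200 − 2 × 180) = 12200 × 120000.0 / 132020.0 ≈ 11089 mm ≈ 11.1 m.

11.1 m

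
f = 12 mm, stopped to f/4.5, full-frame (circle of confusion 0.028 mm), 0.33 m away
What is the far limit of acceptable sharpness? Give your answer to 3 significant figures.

457 mm

Hyperfocal distance H = f²/(N·c) + f = 12²/(4.5 × 0.028) + 12 = 144/0.126 + 12 ≈ 1154.9 mm ≈ 1.155 m.
Far limit Df = s·(H − f)/(H − s) = 330 × (1154.9 − 12) / (1154.9 − 330) = 330 × 1142.9 / 824.9 ≈ 457.22 mm.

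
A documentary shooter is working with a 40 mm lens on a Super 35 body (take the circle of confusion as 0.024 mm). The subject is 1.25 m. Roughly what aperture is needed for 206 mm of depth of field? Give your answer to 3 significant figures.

Write h = H − f = f²/(N·c). The thin-lens limits are Dn = s·h/(h + (s−f)) and Df = s·h/(h − (s−f)), so DoF = Df − Dn = 2·s·(s−f)·h / (h² − (s−f)²).
That is a quadratic in h: DoF·h² − 2·s·(s−f)·h − DoF·(s−f)² = 0 ⇒ h = (s−f)·(s + √(s² + DoF²)) / DoF = 1210 × (1250 + √(1250² + 206²)) / 206 = 1210 × (1250 + 1266.86) / 206 ≈ 14784 mm.
Then N = f²/(c·h) = 40² / (0.024 × 14784) = 1600 / 354.80 ≈ 4.51.

f/4.51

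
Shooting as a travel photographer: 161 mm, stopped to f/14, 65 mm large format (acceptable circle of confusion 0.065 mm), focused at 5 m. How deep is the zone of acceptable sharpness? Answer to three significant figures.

Hyperfocal distance H = f²/(N·c) + f = 161²/(14 × 0.065) + 161 = 25921/0.91 + 161 ≈ 28645.6 mm ≈ 28.65 m.
Near limit Dn = s·(H − f)/(H + s − 2f) = 5000 × (28645.6 − 161) / (28645.6 + 5000 − 2 × 161) = 5000 × 28484.6 / 33323.6 ≈ 4273.9 mm.
Far limit Df = s·(H − f)/(H − s) = 5000 × (28645.6 − 161) / (28645.6 − 5000) = 5000 × 28484.6 / 23645.6 ≈ 6023.2 mm.
Depth of field = Df − Dn = 6023.2 − 4273.9 ≈ 1749.3 mm ≈ 1.75 m.

1.75 m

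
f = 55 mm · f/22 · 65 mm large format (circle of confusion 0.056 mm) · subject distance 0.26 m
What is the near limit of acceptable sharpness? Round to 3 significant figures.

240 mm

Hyperfocal distance H = f²/(N·c) + f = 55²/(22 × 0.056) + 55 = 3025/1.232 + 55 ≈ 2510.4 mm ≈ 2.510 m.
Near limit Dn = s·(H − f)/(H + s − 2f) = 260 × (2510.4 − 55) / (2510.4 + 260 − 2 × 55) = 260 × 2455.4 / 2660.4 ≈ 239.97 mm.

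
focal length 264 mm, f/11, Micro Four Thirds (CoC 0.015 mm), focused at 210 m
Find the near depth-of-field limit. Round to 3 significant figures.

Hyperfocal distance H = f²/(N·c) + f = 264²/(11 × 0.015) + 264 = 69696/0.165 + 264 ≈ 422664.0 mm ≈ 422.7 m.
Near limit Dn = s·(H − f)/(H + s − 2f) = 210000 × (422664.0 − 264) / (422664.0 + 210000 − 2 × 264) = 210000 × 422400.0 / 632136.0 ≈ 140324 mm ≈ 140 m.

140 m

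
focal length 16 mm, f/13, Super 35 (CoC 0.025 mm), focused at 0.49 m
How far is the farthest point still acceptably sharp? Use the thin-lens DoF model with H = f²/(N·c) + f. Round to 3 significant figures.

1.23 m

Hyperfocal distance H = f²/(N·c) + f = 16²/(13 × 0.025) + 16 = 256/0.325 + 16 ≈ 803.7 mm ≈ 0.804 m.
Far limit Df = s·(H − f)/(H − s) = 490 × (803.7 − 16) / (803.7 − 490) = 490 × 787.7 / 313.7 ≈ 1230.4 mm ≈ 1.23 m.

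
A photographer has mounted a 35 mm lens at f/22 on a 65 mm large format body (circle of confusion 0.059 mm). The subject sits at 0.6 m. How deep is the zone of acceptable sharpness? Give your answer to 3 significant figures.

1.12 m

Hyperfocal distance H = f²/(N·c) + f = 35²/(22 × 0.059) + 35 = 1225/1.298 + 35 ≈ 978.8 mm ≈ 0.979 m.
Near limit Dn = s·(H − f)/(H + s − 2f) = 600 × (978.8 − 35) / (978.8 + 600 − 2 × 35) = 600 × 943.8 / 1508.8 ≈ 375.3 mm.
Far limit Df = s·(H − f)/(H − s) = 600 × (978.8 − 35) / (978.8 − 600) = 600 × 943.8 / 378.8 ≈ 1495.0 mm.
Depth of field = Df − Dn = 1495.0 − 375.3 ≈ 1119.7 mm ≈ 1.12 m.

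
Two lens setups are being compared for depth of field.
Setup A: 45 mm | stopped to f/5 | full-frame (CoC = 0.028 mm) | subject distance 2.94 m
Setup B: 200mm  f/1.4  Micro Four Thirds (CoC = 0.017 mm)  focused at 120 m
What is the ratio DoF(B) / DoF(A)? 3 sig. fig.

Setup A: H = 45²/(5×0.028) + 45 ≈ 14509.3 mm; DoF = Df − Dn = 3675.7 − 2449.7 ≈ 1226.0 mm.
Setup B: H = 200²/(1.4×0.017) + 200 ≈ 1680872.3 mm; DoF = Df − Dn = 129210 − 112015 ≈ 17195 mm.
Ratio = 17195 / 1226.0 ≈ 14.0.

14.0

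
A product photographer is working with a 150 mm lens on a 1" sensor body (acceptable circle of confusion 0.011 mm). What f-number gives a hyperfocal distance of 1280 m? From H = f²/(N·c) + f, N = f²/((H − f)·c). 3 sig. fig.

f/1.60

Rearrange H = f²/(N·c) + f for N: N = f² / ((H − f)·c).
N = 150² / ((1280000 − 150) × 0.011) = 22500 / 14078 ≈ 1.60.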